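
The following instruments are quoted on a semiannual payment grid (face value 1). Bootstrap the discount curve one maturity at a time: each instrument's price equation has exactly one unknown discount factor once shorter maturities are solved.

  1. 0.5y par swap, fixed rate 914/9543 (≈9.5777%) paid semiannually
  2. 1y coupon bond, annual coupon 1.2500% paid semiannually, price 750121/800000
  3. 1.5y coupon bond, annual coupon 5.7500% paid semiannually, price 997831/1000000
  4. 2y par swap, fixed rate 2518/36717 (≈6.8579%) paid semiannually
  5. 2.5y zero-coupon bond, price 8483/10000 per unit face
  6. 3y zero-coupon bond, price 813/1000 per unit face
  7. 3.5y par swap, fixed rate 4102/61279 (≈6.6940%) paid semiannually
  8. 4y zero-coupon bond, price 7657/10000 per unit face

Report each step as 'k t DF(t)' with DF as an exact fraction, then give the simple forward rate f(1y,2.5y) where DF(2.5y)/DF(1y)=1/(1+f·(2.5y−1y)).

step 1 [0.5y] swap r/2=457/9543: DF=(1 − 457/9543·(0))/(1+457/9543) = 9543/10000 ≈ 0.954300
step 2 [1y] bond c/2=1/160: DF=(750121/800000 − 1/160·(0.954300))/(1+1/160) = 9259/10000 ≈ 0.925900
step 3 [1.5y] bond c/2=23/800: DF=(997831/1000000 − 23/800·(0.954300+0.925900))/(1+23/800) = 4587/5000 ≈ 0.917400
step 4 [2y] swap r/2=1259/36717: DF=(1 − 1259/36717·(0.954300+0.925900+0.917400))/(1+1259/36717) = 8741/10000 ≈ 0.874100
step 5 [2.5y] zero: DF = P = 8483/10000 ≈ 0.848300
step 6 [3y] zero: DF = P = 813/1000 ≈ 0.813000
step 7 [3.5y] swap r/2=2051/61279: DF=(1 − 2051/61279·(0.954300+0.925900+0.917400+0.874100+0.848300+0.813000))/(1+2051/61279) = 7949/10000 ≈ 0.794900
step 8 [4y] zero: DF = P = 7657/10000 ≈ 0.765700

1 1/2 9543/10000
2 1 9259/10000
3 3/2 4587/5000
4 2 8741/10000
5 5/2 8483/10000
6 3 813/1000
7 7/2 7949/10000
8 4 7657/10000
f(1y,2.5y) = ((9259/10000)/(8483/10000) − 1)/(3/2) = 1552/25449 ≈ 6.0985%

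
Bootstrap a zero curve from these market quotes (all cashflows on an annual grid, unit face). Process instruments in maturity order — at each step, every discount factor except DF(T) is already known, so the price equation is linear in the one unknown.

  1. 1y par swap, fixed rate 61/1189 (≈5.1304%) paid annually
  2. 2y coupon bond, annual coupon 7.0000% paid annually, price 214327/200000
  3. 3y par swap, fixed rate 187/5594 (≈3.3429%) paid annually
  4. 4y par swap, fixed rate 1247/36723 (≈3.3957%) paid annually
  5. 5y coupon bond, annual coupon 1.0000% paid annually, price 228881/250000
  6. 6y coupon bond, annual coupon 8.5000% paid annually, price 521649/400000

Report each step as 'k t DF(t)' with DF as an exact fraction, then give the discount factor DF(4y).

1 1 1189/1250
2 2 9393/10000
3 3 1813/2000
4 4 8753/10000
5 5 8701/10000
6 6 8461/10000
DF(4y) = 8753/10000 ≈ 0.875300

step 1 [1y] swap r/1=61/1189: DF=(1 − 61/1189·(0))/(1+61/1189) = 1189/1250 ≈ 0.951200
step 2 [2y] bond c/1=7/100: DF=(214327/200000 − 7/100·(0.951200))/(1+7/100) = 9393/10000 ≈ 0.939300
step 3 [3y] swap r/1=187/5594: DF=(1 − 187/5594·(0.951200+0.939300))/(1+187/5594) = 1813/2000 ≈ 0.906500
step 4 [4y] swap r/1=1247/36723: DF=(1 − 1247/36723·(0.951200+0.939300+0.906500))/(1+1247/36723) = 8753/10000 ≈ 0.875300
step 5 [5y] bond c/1=1/100: DF=(228881/250000 − 1/100·(0.951200+0.939300+0.906500+0.875300))/(1+1/100) = 8701/10000 ≈ 0.870100
step 6 [6y] bond c/1=17/200: DF=(521649/400000 − 17/200·(0.951200+0.939300+0.906500+0.875300+0.870100))/(1+17/200) = 8461/10000 ≈ 0.846100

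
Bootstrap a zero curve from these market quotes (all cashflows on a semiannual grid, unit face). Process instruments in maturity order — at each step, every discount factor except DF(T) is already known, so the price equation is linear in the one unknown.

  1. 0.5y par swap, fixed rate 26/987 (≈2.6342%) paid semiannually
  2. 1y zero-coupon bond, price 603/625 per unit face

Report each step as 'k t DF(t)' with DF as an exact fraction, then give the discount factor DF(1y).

1 1/2 987/1000
2 1 603/625
DF(1y) = 603/625 ≈ 0.964800

step 1 [0.5y] swap r/2=13/987: DF=(1 − 13/987·(0))/(1+13/987) = 987/1000 ≈ 0.987000
step 2 [1y] zero: DF = P = 603/625 ≈ 0.964800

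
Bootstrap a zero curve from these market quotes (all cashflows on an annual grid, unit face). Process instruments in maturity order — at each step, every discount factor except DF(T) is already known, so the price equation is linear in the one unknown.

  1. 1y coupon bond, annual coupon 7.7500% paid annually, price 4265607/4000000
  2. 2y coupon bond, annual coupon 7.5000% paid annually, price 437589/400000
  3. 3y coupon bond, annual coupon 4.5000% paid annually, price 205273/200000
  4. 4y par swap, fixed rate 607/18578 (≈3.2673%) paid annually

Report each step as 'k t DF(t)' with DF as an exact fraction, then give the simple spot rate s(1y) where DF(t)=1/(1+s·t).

1 1 9897/10000
2 2 4743/5000
3 3 8987/10000
4 4 4393/5000
s(1y) = (1/(9897/10000) − 1)/(1) = 103/9897 ≈ 1.0407%

step 1 [1y] bond c/1=31/400: DF=(4265607/4000000 − 31/400·(0))/(1+31/400) = 9897/10000 ≈ 0.989700
step 2 [2y] bond c/1=3/40: DF=(437589/400000 − 3/40·(0.989700))/(1+3/40) = 4743/5000 ≈ 0.948600
step 3 [3y] bond c/1=9/200: DF=(205273/200000 − 9/200·(0.989700+0.948600))/(1+9/200) = 8987/10000 ≈ 0.898700
step 4 [4y] swap r/1=607/18578: DF=(1 − 607/18578·(0.989700+0.948600+0.898700))/(1+607/18578) = 4393/5000 ≈ 0.878600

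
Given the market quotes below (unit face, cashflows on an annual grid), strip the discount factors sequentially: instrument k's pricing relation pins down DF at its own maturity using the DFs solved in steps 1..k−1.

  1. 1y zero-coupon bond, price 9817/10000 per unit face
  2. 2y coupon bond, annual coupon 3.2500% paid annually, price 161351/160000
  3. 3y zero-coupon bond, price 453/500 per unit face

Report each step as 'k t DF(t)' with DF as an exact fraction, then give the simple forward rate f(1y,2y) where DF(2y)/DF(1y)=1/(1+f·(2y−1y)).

step 1 [1y] zero: DF = P = 9817/10000 ≈ 0.981700
step 2 [2y] bond c/1=13/400: DF=(161351/160000 − 13/400·(0.981700))/(1+13/400) = 4729/5000 ≈ 0.945800
step 3 [3y] zero: DF = P = 453/500 ≈ 0.906000

1 1 9817/10000
2 2 4729/5000
3 3 453/500
f(1y,2y) = ((9817/10000)/(4729/5000) − 1)/(1) = 359/9458 ≈ 3.7957%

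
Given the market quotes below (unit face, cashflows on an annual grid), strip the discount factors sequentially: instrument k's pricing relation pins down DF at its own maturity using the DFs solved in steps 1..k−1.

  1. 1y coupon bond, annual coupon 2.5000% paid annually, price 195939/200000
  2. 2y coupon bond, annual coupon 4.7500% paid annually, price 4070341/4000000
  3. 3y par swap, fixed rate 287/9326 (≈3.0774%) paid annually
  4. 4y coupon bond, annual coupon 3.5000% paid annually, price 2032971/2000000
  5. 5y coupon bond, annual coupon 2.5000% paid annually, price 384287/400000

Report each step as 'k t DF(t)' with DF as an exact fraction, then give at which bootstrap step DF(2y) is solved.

step 1 [1y] bond c/1=1/40: DF=(195939/200000 − 1/40·(0))/(1+1/40) = 4779/5000 ≈ 0.955800
step 2 [2y] bond c/1=19/400: DF=(4070341/4000000 − 19/400·(0.955800))/(1+19/400) = 9281/10000 ≈ 0.928100
step 3 [3y] swap r/1=287/9326: DF=(1 − 287/9326·(0.955800+0.928100))/(1+287/9326) = 9139/10000 ≈ 0.913900
step 4 [4y] bond c/1=7/200: DF=(2032971/2000000 − 7/200·(0.955800+0.928100+0.913900))/(1+7/200) = 71/80 ≈ 0.887500
step 5 [5y] bond c/1=1/40: DF=(384287/400000 − 1/40·(0.955800+0.928100+0.913900+0.887500))/(1+1/40) = 4237/5000 ≈ 0.847400

1 1 4779/5000
2 2 9281/10000
3 3 9139/10000
4 4 71/80
5 5 4237/5000
DF(2y) is solved at step 2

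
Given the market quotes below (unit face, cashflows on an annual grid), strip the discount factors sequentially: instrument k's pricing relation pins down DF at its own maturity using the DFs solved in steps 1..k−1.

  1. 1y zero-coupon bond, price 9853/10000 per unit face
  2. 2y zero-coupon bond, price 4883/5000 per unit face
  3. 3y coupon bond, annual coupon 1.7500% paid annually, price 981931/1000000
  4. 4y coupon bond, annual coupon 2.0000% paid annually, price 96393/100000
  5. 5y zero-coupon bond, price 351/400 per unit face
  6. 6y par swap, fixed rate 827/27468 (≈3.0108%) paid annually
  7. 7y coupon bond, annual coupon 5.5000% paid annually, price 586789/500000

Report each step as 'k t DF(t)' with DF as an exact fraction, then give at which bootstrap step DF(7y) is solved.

step 1 [1y] zero: DF = P = 9853/10000 ≈ 0.985300
step 2 [2y] zero: DF = P = 4883/5000 ≈ 0.976600
step 3 [3y] bond c/1=7/400: DF=(981931/1000000 − 7/400·(0.985300+0.976600))/(1+7/400) = 9313/10000 ≈ 0.931300
step 4 [4y] bond c/1=1/50: DF=(96393/100000 − 1/50·(0.985300+0.976600+0.931300))/(1+1/50) = 8883/10000 ≈ 0.888300
step 5 [5y] zero: DF = P = 351/400 ≈ 0.877500
step 6 [6y] swap r/1=827/27468: DF=(1 − 827/27468·(0.985300+0.976600+0.931300+0.888300+0.877500))/(1+827/27468) = 4173/5000 ≈ 0.834600
step 7 [7y] bond c/1=11/200: DF=(586789/500000 − 11/200·(0.985300+0.976600+0.931300+0.888300+0.877500+0.834600))/(1+11/200) = 413/500 ≈ 0.826000

1 1 9853/10000
2 2 4883/5000
3 3 9313/10000
4 4 8883/10000
5 5 351/400
6 6 4173/5000
7 7 413/500
DF(7y) is solved at step 7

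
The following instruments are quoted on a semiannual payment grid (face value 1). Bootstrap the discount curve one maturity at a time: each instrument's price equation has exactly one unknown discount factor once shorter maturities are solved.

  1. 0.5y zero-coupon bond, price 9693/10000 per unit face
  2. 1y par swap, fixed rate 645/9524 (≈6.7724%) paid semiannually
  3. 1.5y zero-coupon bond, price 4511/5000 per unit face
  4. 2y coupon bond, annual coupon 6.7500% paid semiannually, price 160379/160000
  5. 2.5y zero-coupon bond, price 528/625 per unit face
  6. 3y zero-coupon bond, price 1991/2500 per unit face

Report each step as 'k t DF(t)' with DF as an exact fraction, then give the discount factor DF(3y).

1 1/2 9693/10000
2 1 1871/2000
3 3/2 4511/5000
4 2 439/500
5 5/2 528/625
6 3 1991/2500
DF(3y) = 1991/2500 ≈ 0.796400

step 1 [0.5y] zero: DF = P = 9693/10000 ≈ 0.969300
step 2 [1y] swap r/2=645/19048: DF=(1 − 645/19048·(0.969300))/(1+645/19048) = 1871/2000 ≈ 0.935500
step 3 [1.5y] zero: DF = P = 4511/5000 ≈ 0.902200
step 4 [2y] bond c/2=27/800: DF=(160379/160000 − 27/800·(0.969300+0.935500+0.902200))/(1+27/800) = 439/500 ≈ 0.878000
step 5 [2.5y] zero: DF = P = 528/625 ≈ 0.844800
step 6 [3y] zero: DF = P = 1991/2500 ≈ 0.796400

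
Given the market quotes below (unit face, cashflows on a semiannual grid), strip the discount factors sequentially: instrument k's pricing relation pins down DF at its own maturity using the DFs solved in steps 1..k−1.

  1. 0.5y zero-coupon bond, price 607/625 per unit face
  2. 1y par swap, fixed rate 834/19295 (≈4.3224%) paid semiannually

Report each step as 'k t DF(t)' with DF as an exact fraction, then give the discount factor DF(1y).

1 1/2 607/625
2 1 9583/10000
DF(1y) = 9583/10000 ≈ 0.958300

step 1 [0.5y] zero: DF = P = 607/625 ≈ 0.971200
step 2 [1y] swap r/2=417/19295: DF=(1 − 417/19295·(0.971200))/(1+417/19295) = 9583/10000 ≈ 0.958300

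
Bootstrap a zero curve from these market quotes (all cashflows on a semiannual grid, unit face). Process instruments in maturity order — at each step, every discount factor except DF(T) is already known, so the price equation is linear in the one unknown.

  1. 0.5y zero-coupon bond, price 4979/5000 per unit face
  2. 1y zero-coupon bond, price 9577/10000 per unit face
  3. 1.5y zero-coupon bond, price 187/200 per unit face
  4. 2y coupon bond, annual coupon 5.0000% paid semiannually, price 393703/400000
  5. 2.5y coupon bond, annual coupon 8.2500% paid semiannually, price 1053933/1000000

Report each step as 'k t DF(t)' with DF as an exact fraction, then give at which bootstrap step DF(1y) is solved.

1 1/2 4979/5000
2 1 9577/10000
3 3/2 187/200
4 2 4449/5000
5 5/2 69/80
DF(1y) is solved at step 2

step 1 [0.5y] zero: DF = P = 4979/5000 ≈ 0.995800
step 2 [1y] zero: DF = P = 9577/10000 ≈ 0.957700
step 3 [1.5y] zero: DF = P = 187/200 ≈ 0.935000
step 4 [2y] bond c/2=1/40: DF=(393703/400000 − 1/40·(0.995800+0.957700+0.935000))/(1+1/40) = 4449/5000 ≈ 0.889800
step 5 [2.5y] bond c/2=33/800: DF=(1053933/1000000 − 33/800·(0.995800+0.957700+0.935000+0.889800))/(1+33/800) = 69/80 ≈ 0.862500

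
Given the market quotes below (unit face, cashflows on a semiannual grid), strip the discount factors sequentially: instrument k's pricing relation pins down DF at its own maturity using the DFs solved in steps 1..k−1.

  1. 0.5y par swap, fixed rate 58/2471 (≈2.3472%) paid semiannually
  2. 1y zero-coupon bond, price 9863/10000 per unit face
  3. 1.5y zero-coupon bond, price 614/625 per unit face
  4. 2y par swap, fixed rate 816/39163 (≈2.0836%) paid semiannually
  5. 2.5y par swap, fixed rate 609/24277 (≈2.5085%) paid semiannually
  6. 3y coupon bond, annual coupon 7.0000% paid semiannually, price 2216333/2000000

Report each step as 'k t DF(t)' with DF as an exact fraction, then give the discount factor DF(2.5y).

1 1/2 2471/2500
2 1 9863/10000
3 3/2 614/625
4 2 1199/1250
5 5/2 9391/10000
6 3 1813/2000
DF(2.5y) = 9391/10000 ≈ 0.939100

step 1 [0.5y] swap r/2=29/2471: DF=(1 − 29/2471·(0))/(1+29/2471) = 2471/2500 ≈ 0.988400
step 2 [1y] zero: DF = P = 9863/10000 ≈ 0.986300
step 3 [1.5y] zero: DF = P = 614/625 ≈ 0.982400
step 4 [2y] swap r/2=408/39163: DF=(1 − 408/39163·(0.988400+0.986300+0.982400))/(1+408/39163) = 1199/1250 ≈ 0.959200
step 5 [2.5y] swap r/2=609/48554: DF=(1 − 609/48554·(0.988400+0.986300+0.982400+0.959200))/(1+609/48554) = 9391/10000 ≈ 0.939100
step 6 [3y] bond c/2=7/200: DF=(2216333/2000000 − 7/200·(0.988400+0.986300+0.982400+0.959200+0.939100))/(1+7/200) = 1813/2000 ≈ 0.906500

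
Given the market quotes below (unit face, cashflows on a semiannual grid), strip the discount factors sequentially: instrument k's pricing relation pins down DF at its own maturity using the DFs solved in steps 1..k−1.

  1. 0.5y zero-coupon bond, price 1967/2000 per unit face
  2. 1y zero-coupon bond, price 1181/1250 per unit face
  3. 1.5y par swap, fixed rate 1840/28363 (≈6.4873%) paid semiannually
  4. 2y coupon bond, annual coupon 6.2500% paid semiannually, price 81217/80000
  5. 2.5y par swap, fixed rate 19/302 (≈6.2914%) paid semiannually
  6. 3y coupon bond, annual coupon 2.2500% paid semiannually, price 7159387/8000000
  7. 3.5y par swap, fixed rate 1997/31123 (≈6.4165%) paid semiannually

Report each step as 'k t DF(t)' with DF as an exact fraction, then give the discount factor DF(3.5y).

1 1/2 1967/2000
2 1 1181/1250
3 3/2 227/250
4 2 1797/2000
5 5/2 2139/2500
6 3 8339/10000
7 7/2 8003/10000
DF(3.5y) = 8003/10000 ≈ 0.800300

step 1 [0.5y] zero: DF = P = 1967/2000 ≈ 0.983500
step 2 [1y] zero: DF = P = 1181/1250 ≈ 0.944800
step 3 [1.5y] swap r/2=920/28363: DF=(1 − 920/28363·(0.983500+0.944800))/(1+920/28363) = 227/250 ≈ 0.908000
step 4 [2y] bond c/2=1/32: DF=(81217/80000 − 1/32·(0.983500+0.944800+0.908000))/(1+1/32) = 1797/2000 ≈ 0.898500
step 5 [2.5y] swap r/2=19/604: DF=(1 − 19/604·(0.983500+0.944800+0.908000+0.898500))/(1+19/604) = 2139/2500 ≈ 0.855600
step 6 [3y] bond c/2=9/800: DF=(7159387/8000000 − 9/800·(0.983500+0.944800+0.908000+0.898500+0.855600))/(1+9/800) = 8339/10000 ≈ 0.833900
step 7 [3.5y] swap r/2=1997/62246: DF=(1 − 1997/62246·(0.983500+0.944800+0.908000+0.898500+0.855600+0.833900))/(1+1997/62246) = 8003/10000 ≈ 0.800300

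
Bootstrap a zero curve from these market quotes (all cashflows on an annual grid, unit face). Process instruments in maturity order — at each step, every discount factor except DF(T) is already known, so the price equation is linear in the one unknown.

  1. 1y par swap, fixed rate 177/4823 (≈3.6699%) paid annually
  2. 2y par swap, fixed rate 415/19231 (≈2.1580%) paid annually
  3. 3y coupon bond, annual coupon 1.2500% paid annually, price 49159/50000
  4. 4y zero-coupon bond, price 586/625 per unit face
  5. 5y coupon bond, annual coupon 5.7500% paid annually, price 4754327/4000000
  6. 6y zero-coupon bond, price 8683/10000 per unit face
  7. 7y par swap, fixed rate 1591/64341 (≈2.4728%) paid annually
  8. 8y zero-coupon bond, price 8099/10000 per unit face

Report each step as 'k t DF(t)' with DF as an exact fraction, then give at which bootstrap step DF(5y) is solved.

1 1 4823/5000
2 2 1917/2000
3 3 9473/10000
4 4 586/625
5 5 9169/10000
6 6 8683/10000
7 7 8409/10000
8 8 8099/10000
DF(5y) is solved at step 5

step 1 [1y] swap r/1=177/4823: DF=(1 − 177/4823·(0))/(1+177/4823) = 4823/5000 ≈ 0.964600
step 2 [2y] swap r/1=415/19231: DF=(1 − 415/19231·(0.964600))/(1+415/19231) = 1917/2000 ≈ 0.958500
step 3 [3y] bond c/1=1/80: DF=(49159/50000 − 1/80·(0.964600+0.958500))/(1+1/80) = 9473/10000 ≈ 0.947300
step 4 [4y] zero: DF = P = 586/625 ≈ 0.937600
step 5 [5y] bond c/1=23/400: DF=(4754327/4000000 − 23/400·(0.964600+0.958500+0.947300+0.937600))/(1+23/400) = 9169/10000 ≈ 0.916900
step 6 [6y] zero: DF = P = 8683/10000 ≈ 0.868300
step 7 [7y] swap r/1=1591/64341: DF=(1 − 1591/64341·(0.964600+0.958500+0.947300+0.937600+0.916900+0.868300))/(1+1591/64341) = 8409/10000 ≈ 0.840900
step 8 [8y] zero: DF = P = 8099/10000 ≈ 0.809900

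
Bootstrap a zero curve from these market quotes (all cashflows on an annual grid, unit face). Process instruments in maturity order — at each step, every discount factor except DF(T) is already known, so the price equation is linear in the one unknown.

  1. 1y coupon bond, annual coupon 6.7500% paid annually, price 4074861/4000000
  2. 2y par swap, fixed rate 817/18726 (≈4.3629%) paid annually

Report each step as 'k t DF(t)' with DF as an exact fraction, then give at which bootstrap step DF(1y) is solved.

1 1 9543/10000
2 2 9183/10000
DF(1y) is solved at step 1

step 1 [1y] bond c/1=27/400: DF=(4074861/4000000 − 27/400·(0))/(1+27/400) = 9543/10000 ≈ 0.954300
step 2 [2y] swap r/1=817/18726: DF=(1 − 817/18726·(0.954300))/(1+817/18726) = 9183/10000 ≈ 0.918300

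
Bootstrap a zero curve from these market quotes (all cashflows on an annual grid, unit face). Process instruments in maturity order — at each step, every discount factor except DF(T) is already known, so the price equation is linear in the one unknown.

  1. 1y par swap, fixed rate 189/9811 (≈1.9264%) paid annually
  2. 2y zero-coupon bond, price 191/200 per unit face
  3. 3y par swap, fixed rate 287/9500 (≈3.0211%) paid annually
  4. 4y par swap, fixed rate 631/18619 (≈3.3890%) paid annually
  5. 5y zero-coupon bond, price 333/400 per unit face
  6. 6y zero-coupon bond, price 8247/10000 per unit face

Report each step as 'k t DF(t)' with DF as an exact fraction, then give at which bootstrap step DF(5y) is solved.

step 1 [1y] swap r/1=189/9811: DF=(1 − 189/9811·(0))/(1+189/9811) = 9811/10000 ≈ 0.981100
step 2 [2y] zero: DF = P = 191/200 ≈ 0.955000
step 3 [3y] swap r/1=287/9500: DF=(1 − 287/9500·(0.981100+0.955000))/(1+287/9500) = 9139/10000 ≈ 0.913900
step 4 [4y] swap r/1=631/18619: DF=(1 − 631/18619·(0.981100+0.955000+0.913900))/(1+631/18619) = 4369/5000 ≈ 0.873800
step 5 [5y] zero: DF = P = 333/400 ≈ 0.832500
step 6 [6y] zero: DF = P = 8247/10000 ≈ 0.824700

1 1 9811/10000
2 2 191/200
3 3 9139/10000
4 4 4369/5000
5 5 333/400
6 6 8247/10000
DF(5y) is solved at step 5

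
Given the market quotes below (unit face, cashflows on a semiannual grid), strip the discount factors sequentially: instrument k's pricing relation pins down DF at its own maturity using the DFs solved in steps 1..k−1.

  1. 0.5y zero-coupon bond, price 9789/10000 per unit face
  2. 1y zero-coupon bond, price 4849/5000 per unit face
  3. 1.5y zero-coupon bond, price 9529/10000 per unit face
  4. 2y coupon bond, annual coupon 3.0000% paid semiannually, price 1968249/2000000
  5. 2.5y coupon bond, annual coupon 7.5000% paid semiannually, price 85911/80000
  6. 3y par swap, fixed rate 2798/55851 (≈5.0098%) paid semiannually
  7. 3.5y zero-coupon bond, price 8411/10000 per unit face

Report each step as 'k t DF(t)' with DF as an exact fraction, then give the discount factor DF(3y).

1 1/2 9789/10000
2 1 4849/5000
3 3/2 9529/10000
4 2 9267/10000
5 5/2 8967/10000
6 3 8601/10000
7 7/2 8411/10000
DF(3y) = 8601/10000 ≈ 0.860100

step 1 [0.5y] zero: DF = P = 9789/10000 ≈ 0.978900
step 2 [1y] zero: DF = P = 4849/5000 ≈ 0.969800
step 3 [1.5y] zero: DF = P = 9529/10000 ≈ 0.952900
step 4 [2y] bond c/2=3/200: DF=(1968249/2000000 − 3/200·(0.978900+0.969800+0.952900))/(1+3/200) = 9267/10000 ≈ 0.926700
step 5 [2.5y] bond c/2=3/80: DF=(85911/80000 − 3/80·(0.978900+0.969800+0.952900+0.926700))/(1+3/80) = 8967/10000 ≈ 0.896700
step 6 [3y] swap r/2=1399/55851: DF=(1 − 1399/55851·(0.978900+0.969800+0.952900+0.926700+0.896700))/(1+1399/55851) = 8601/10000 ≈ 0.860100
step 7 [3.5y] zero: DF = P = 8411/10000 ≈ 0.841100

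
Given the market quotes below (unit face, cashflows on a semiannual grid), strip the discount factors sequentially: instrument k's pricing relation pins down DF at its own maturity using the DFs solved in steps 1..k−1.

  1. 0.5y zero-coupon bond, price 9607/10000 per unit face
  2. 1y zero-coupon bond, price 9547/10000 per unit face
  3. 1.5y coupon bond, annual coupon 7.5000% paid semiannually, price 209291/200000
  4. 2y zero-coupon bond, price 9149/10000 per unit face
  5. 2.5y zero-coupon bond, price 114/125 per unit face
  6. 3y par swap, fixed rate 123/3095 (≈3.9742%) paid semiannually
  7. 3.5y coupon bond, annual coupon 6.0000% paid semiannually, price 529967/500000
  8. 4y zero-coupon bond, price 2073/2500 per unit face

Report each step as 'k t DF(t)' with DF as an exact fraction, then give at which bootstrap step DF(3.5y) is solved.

1 1/2 9607/10000
2 1 9547/10000
3 3/2 4697/5000
4 2 9149/10000
5 5/2 114/125
6 3 8893/10000
7 7/2 2167/2500
8 4 2073/2500
DF(3.5y) is solved at step 7

step 1 [0.5y] zero: DF = P = 9607/10000 ≈ 0.960700
step 2 [1y] zero: DF = P = 9547/10000 ≈ 0.954700
step 3 [1.5y] bond c/2=3/80: DF=(209291/200000 − 3/80·(0.960700+0.954700))/(1+3/80) = 4697/5000 ≈ 0.939400
step 4 [2y] zero: DF = P = 9149/10000 ≈ 0.914900
step 5 [2.5y] zero: DF = P = 114/125 ≈ 0.912000
step 6 [3y] swap r/2=123/6190: DF=(1 − 123/6190·(0.960700+0.954700+0.939400+0.914900+0.912000))/(1+123/6190) = 8893/10000 ≈ 0.889300
step 7 [3.5y] bond c/2=3/100: DF=(529967/500000 − 3/100·(0.960700+0.954700+0.939400+0.914900+0.912000+0.889300))/(1+3/100) = 2167/2500 ≈ 0.866800
step 8 [4y] zero: DF = P = 2073/2500 ≈ 0.829200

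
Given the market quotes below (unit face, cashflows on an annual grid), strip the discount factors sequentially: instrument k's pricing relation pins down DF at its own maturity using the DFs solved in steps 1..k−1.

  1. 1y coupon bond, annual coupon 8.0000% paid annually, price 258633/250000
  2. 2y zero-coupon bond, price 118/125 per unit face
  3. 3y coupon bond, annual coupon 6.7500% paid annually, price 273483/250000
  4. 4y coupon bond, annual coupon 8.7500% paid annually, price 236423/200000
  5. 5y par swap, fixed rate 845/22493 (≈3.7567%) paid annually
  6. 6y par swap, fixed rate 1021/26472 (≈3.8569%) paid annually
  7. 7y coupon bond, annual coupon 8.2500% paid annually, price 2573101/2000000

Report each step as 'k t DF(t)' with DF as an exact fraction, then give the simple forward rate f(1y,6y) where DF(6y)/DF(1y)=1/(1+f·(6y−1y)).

step 1 [1y] bond c/1=2/25: DF=(258633/250000 − 2/25·(0))/(1+2/25) = 9579/10000 ≈ 0.957900
step 2 [2y] zero: DF = P = 118/125 ≈ 0.944000
step 3 [3y] bond c/1=27/400: DF=(273483/250000 − 27/400·(0.957900+0.944000))/(1+27/400) = 1809/2000 ≈ 0.904500
step 4 [4y] bond c/1=7/80: DF=(236423/200000 − 7/80·(0.957900+0.944000+0.904500))/(1+7/80) = 2153/2500 ≈ 0.861200
step 5 [5y] swap r/1=845/22493: DF=(1 − 845/22493·(0.957900+0.944000+0.904500+0.861200))/(1+845/22493) = 831/1000 ≈ 0.831000
step 6 [6y] swap r/1=1021/26472: DF=(1 − 1021/26472·(0.957900+0.944000+0.904500+0.861200+0.831000))/(1+1021/26472) = 3979/5000 ≈ 0.795800
step 7 [7y] bond c/1=33/400: DF=(2573101/2000000 − 33/400·(0.957900+0.944000+0.904500+0.861200+0.831000+0.795800))/(1+33/400) = 157/200 ≈ 0.785000

1 1 9579/10000
2 2 118/125
3 3 1809/2000
4 4 2153/2500
5 5 831/1000
6 6 3979/5000
7 7 157/200
f(1y,6y) = ((9579/10000)/(3979/5000) − 1)/(5) = 1621/39790 ≈ 4.0739%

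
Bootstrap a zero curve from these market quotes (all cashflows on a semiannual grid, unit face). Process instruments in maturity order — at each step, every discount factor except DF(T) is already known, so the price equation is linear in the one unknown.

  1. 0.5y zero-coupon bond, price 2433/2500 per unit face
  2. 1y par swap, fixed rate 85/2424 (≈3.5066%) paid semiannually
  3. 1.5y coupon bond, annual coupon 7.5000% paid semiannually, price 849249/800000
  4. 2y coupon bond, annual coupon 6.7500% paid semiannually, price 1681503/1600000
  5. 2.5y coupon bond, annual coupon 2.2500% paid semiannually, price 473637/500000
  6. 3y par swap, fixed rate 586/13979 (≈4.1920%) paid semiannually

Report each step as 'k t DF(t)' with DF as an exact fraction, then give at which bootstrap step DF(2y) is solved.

1 1/2 2433/2500
2 1 483/500
3 3/2 9531/10000
4 2 4611/5000
5 5/2 8943/10000
6 3 2207/2500
DF(2y) is solved at step 4

step 1 [0.5y] zero: DF = P = 2433/2500 ≈ 0.973200
step 2 [1y] swap r/2=85/4848: DF=(1 − 85/4848·(0.973200))/(1+85/4848) = 483/500 ≈ 0.966000
step 3 [1.5y] bond c/2=3/80: DF=(849249/800000 − 3/80·(0.973200+0.966000))/(1+3/80) = 9531/10000 ≈ 0.953100
step 4 [2y] bond c/2=27/800: DF=(1681503/1600000 − 27/800·(0.973200+0.966000+0.953100))/(1+27/800) = 4611/5000 ≈ 0.922200
step 5 [2.5y] bond c/2=9/800: DF=(473637/500000 − 9/800·(0.973200+0.966000+0.953100+0.922200))/(1+9/800) = 8943/10000 ≈ 0.894300
step 6 [3y] swap r/2=293/13979: DF=(1 − 293/13979·(0.973200+0.966000+0.953100+0.922200+0.894300))/(1+293/13979) = 2207/2500 ≈ 0.882800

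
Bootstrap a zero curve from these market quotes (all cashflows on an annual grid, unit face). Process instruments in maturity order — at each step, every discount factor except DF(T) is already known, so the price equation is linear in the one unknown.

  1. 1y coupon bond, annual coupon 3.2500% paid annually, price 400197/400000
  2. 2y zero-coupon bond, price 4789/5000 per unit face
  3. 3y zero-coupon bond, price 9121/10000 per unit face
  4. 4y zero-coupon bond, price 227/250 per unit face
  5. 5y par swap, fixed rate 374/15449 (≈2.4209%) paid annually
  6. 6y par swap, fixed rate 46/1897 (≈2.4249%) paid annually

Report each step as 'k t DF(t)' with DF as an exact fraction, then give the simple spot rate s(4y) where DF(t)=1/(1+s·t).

1 1 969/1000
2 2 4789/5000
3 3 9121/10000
4 4 227/250
5 5 4439/5000
6 6 4333/5000
s(4y) = (1/(227/250) − 1)/(4) = 23/908 ≈ 2.5330%

step 1 [1y] bond c/1=13/400: DF=(400197/400000 − 13/400·(0))/(1+13/400) = 969/1000 ≈ 0.969000
step 2 [2y] zero: DF = P = 4789/5000 ≈ 0.957800
step 3 [3y] zero: DF = P = 9121/10000 ≈ 0.912100
step 4 [4y] zero: DF = P = 227/250 ≈ 0.908000
step 5 [5y] swap r/1=374/15449: DF=(1 − 374/15449·(0.969000+0.957800+0.912100+0.908000))/(1+374/15449) = 4439/5000 ≈ 0.887800
step 6 [6y] swap r/1=46/1897: DF=(1 − 46/1897·(0.969000+0.957800+0.912100+0.908000+0.887800))/(1+46/1897) = 4333/5000 ≈ 0.866600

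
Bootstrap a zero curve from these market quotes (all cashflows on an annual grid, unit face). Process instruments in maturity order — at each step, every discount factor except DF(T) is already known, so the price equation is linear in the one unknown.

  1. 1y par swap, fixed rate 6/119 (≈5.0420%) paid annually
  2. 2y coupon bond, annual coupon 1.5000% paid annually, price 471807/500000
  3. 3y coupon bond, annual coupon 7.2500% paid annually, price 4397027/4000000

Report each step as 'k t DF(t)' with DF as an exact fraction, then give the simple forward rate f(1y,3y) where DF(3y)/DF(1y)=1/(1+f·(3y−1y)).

1 1 119/125
2 2 2289/2500
3 3 8987/10000
f(1y,3y) = ((119/125)/(8987/10000) − 1)/(2) = 533/17974 ≈ 2.9654%

step 1 [1y] swap r/1=6/119: DF=(1 − 6/119·(0))/(1+6/119) = 119/125 ≈ 0.952000
step 2 [2y] bond c/1=3/200: DF=(471807/500000 − 3/200·(0.952000))/(1+3/200) = 2289/2500 ≈ 0.915600
step 3 [3y] bond c/1=29/400: DF=(4397027/4000000 − 29/400·(0.952000+0.915600))/(1+29/400) = 8987/10000 ≈ 0.898700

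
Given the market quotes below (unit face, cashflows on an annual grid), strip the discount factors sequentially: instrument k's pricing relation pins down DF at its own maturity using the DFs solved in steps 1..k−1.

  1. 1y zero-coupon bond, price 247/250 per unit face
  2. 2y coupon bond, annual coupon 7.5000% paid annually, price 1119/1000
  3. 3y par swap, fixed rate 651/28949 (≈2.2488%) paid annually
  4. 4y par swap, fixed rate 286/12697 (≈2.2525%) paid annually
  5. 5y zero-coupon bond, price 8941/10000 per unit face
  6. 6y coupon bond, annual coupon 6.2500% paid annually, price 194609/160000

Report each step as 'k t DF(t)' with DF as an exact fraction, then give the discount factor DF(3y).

1 1 247/250
2 2 243/250
3 3 9349/10000
4 4 4571/5000
5 5 8941/10000
6 6 8681/10000
DF(3y) = 9349/10000 ≈ 0.934900

step 1 [1y] zero: DF = P = 247/250 ≈ 0.988000
step 2 [2y] bond c/1=3/40: DF=(1119/1000 − 3/40·(0.988000))/(1+3/40) = 243/250 ≈ 0.972000
step 3 [3y] swap r/1=651/28949: DF=(1 − 651/28949·(0.988000+0.972000))/(1+651/28949) = 9349/10000 ≈ 0.934900
step 4 [4y] swap r/1=286/12697: DF=(1 − 286/12697·(0.988000+0.972000+0.934900))/(1+286/12697) = 4571/5000 ≈ 0.914200
step 5 [5y] zero: DF = P = 8941/10000 ≈ 0.894100
step 6 [6y] bond c/1=1/16: DF=(194609/160000 − 1/16·(0.988000+0.972000+0.934900+0.914200+0.894100))/(1+1/16) = 8681/10000 ≈ 0.868100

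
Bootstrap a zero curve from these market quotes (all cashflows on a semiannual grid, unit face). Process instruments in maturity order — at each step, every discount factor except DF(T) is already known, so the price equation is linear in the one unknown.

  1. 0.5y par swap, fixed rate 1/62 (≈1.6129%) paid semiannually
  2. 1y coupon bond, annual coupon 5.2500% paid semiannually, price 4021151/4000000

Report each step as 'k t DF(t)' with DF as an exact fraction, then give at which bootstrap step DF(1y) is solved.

step 1 [0.5y] swap r/2=1/124: DF=(1 − 1/124·(0))/(1+1/124) = 124/125 ≈ 0.992000
step 2 [1y] bond c/2=21/800: DF=(4021151/4000000 − 21/800·(0.992000))/(1+21/800) = 4771/5000 ≈ 0.954200

1 1/2 124/125
2 1 4771/5000
DF(1y) is solved at step 2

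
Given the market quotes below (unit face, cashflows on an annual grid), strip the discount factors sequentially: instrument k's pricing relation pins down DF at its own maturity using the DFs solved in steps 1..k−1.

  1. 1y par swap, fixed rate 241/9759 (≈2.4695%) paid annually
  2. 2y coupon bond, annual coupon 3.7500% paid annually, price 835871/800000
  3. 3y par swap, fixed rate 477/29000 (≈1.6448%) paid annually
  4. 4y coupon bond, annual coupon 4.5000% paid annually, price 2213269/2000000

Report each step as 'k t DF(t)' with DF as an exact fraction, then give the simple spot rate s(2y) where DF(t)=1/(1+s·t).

1 1 9759/10000
2 2 4859/5000
3 3 9523/10000
4 4 9341/10000
s(2y) = (1/(4859/5000) − 1)/(2) = 141/9718 ≈ 1.4509%

step 1 [1y] swap r/1=241/9759: DF=(1 − 241/9759·(0))/(1+241/9759) = 9759/10000 ≈ 0.975900
step 2 [2y] bond c/1=3/80: DF=(835871/800000 − 3/80·(0.975900))/(1+3/80) = 4859/5000 ≈ 0.971800
step 3 [3y] swap r/1=477/29000: DF=(1 − 477/29000·(0.975900+0.971800))/(1+477/29000) = 9523/10000 ≈ 0.952300
step 4 [4y] bond c/1=9/200: DF=(2213269/2000000 − 9/200·(0.975900+0.971800+0.952300))/(1+9/200) = 9341/10000 ≈ 0.934100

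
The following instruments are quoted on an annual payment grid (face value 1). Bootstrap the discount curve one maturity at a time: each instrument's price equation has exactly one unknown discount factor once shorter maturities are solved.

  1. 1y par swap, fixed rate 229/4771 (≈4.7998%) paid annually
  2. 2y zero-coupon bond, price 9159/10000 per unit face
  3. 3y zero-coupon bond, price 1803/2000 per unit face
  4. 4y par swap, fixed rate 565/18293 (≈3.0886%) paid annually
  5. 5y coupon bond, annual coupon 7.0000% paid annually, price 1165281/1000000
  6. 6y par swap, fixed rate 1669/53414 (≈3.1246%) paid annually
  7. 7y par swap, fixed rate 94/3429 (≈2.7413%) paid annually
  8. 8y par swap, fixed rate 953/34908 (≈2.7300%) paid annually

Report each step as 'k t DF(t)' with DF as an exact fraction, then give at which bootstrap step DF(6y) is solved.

step 1 [1y] swap r/1=229/4771: DF=(1 − 229/4771·(0))/(1+229/4771) = 4771/5000 ≈ 0.954200
step 2 [2y] zero: DF = P = 9159/10000 ≈ 0.915900
step 3 [3y] zero: DF = P = 1803/2000 ≈ 0.901500
step 4 [4y] swap r/1=565/18293: DF=(1 − 565/18293·(0.954200+0.915900+0.901500))/(1+565/18293) = 887/1000 ≈ 0.887000
step 5 [5y] bond c/1=7/100: DF=(1165281/1000000 − 7/100·(0.954200+0.915900+0.901500+0.887000))/(1+7/100) = 8497/10000 ≈ 0.849700
step 6 [6y] swap r/1=1669/53414: DF=(1 − 1669/53414·(0.954200+0.915900+0.901500+0.887000+0.849700))/(1+1669/53414) = 8331/10000 ≈ 0.833100
step 7 [7y] swap r/1=94/3429: DF=(1 − 94/3429·(0.954200+0.915900+0.901500+0.887000+0.849700+0.833100))/(1+94/3429) = 2077/2500 ≈ 0.830800
step 8 [8y] swap r/1=953/34908: DF=(1 − 953/34908·(0.954200+0.915900+0.901500+0.887000+0.849700+0.833100+0.830800))/(1+953/34908) = 4047/5000 ≈ 0.809400

1 1 4771/5000
2 2 9159/10000
3 3 1803/2000
4 4 887/1000
5 5 8497/10000
6 6 8331/10000
7 7 2077/2500
8 8 4047/5000
DF(6y) is solved at step 6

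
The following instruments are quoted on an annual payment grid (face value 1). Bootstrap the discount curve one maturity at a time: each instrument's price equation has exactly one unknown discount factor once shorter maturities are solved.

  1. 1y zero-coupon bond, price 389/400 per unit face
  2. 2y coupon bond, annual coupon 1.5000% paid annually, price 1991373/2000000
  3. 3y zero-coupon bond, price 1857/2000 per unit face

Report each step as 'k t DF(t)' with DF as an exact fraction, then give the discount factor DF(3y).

1 1 389/400
2 2 4833/5000
3 3 1857/2000
DF(3y) = 1857/2000 ≈ 0.928500

step 1 [1y] zero: DF = P = 389/400 ≈ 0.972500
step 2 [2y] bond c/1=3/200: DF=(1991373/2000000 − 3/200·(0.972500))/(1+3/200) = 4833/5000 ≈ 0.966600
step 3 [3y] zero: DF = P = 1857/2000 ≈ 0.928500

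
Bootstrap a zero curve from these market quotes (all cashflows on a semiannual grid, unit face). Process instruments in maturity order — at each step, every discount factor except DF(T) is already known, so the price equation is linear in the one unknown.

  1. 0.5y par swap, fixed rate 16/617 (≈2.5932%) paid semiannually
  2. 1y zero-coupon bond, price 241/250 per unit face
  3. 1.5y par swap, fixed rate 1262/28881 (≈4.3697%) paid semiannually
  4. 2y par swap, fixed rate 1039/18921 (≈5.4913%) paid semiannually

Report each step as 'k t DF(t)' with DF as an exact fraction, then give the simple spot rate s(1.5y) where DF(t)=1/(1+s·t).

1 1/2 617/625
2 1 241/250
3 3/2 9369/10000
4 2 8961/10000
s(1.5y) = (1/(9369/10000) − 1)/(3/2) = 1262/28107 ≈ 4.4900%

step 1 [0.5y] swap r/2=8/617: DF=(1 − 8/617·(0))/(1+8/617) = 617/625 ≈ 0.987200
step 2 [1y] zero: DF = P = 241/250 ≈ 0.964000
step 3 [1.5y] swap r/2=631/28881: DF=(1 − 631/28881·(0.987200+0.964000))/(1+631/28881) = 9369/10000 ≈ 0.936900
step 4 [2y] swap r/2=1039/37842: DF=(1 − 1039/37842·(0.987200+0.964000+0.936900))/(1+1039/37842) = 8961/10000 ≈ 0.896100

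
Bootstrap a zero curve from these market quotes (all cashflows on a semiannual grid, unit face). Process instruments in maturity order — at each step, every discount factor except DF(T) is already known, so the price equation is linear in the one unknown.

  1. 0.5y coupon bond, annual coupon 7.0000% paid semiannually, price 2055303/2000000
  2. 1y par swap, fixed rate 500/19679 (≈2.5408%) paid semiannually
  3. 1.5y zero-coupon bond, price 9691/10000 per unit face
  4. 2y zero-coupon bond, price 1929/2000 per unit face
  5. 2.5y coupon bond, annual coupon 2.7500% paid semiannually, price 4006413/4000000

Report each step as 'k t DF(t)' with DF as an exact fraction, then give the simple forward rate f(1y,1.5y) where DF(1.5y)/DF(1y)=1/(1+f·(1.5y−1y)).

1 1/2 9929/10000
2 1 39/40
3 3/2 9691/10000
4 2 1929/2000
5 5/2 9351/10000
f(1y,1.5y) = ((39/40)/(9691/10000) − 1)/(1/2) = 118/9691 ≈ 1.2176%

step 1 [0.5y] bond c/2=7/200: DF=(2055303/2000000 − 7/200·(0))/(1+7/200) = 9929/10000 ≈ 0.992900
step 2 [1y] swap r/2=250/19679: DF=(1 − 250/19679·(0.992900))/(1+250/19679) = 39/40 ≈ 0.975000
step 3 [1.5y] zero: DF = P = 9691/10000 ≈ 0.969100
step 4 [2y] zero: DF = P = 1929/2000 ≈ 0.964500
step 5 [2.5y] bond c/2=11/800: DF=(4006413/4000000 − 11/800·(0.992900+0.975000+0.969100+0.964500))/(1+11/800) = 9351/10000 ≈ 0.935100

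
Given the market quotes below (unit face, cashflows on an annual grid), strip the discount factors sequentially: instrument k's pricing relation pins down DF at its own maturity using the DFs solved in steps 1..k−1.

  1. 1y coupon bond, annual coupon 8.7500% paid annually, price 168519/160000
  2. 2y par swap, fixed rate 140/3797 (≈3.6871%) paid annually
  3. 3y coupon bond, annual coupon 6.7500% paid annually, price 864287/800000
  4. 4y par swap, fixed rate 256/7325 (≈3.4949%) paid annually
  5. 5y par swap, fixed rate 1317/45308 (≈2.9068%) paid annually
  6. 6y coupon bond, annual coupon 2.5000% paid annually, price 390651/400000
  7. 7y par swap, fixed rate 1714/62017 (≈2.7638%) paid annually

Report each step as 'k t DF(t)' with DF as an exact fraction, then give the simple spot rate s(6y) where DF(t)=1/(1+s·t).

step 1 [1y] bond c/1=7/80: DF=(168519/160000 − 7/80·(0))/(1+7/80) = 1937/2000 ≈ 0.968500
step 2 [2y] swap r/1=140/3797: DF=(1 − 140/3797·(0.968500))/(1+140/3797) = 93/100 ≈ 0.930000
step 3 [3y] bond c/1=27/400: DF=(864287/800000 − 27/400·(0.968500+0.930000))/(1+27/400) = 223/250 ≈ 0.892000
step 4 [4y] swap r/1=256/7325: DF=(1 − 256/7325·(0.968500+0.930000+0.892000))/(1+256/7325) = 109/125 ≈ 0.872000
step 5 [5y] swap r/1=1317/45308: DF=(1 − 1317/45308·(0.968500+0.930000+0.892000+0.872000))/(1+1317/45308) = 8683/10000 ≈ 0.868300
step 6 [6y] bond c/1=1/40: DF=(390651/400000 − 1/40·(0.968500+0.930000+0.892000+0.872000+0.868300))/(1+1/40) = 8423/10000 ≈ 0.842300
step 7 [7y] swap r/1=1714/62017: DF=(1 − 1714/62017·(0.968500+0.930000+0.892000+0.872000+0.868300+0.842300))/(1+1714/62017) = 4143/5000 ≈ 0.828600

1 1 1937/2000
2 2 93/100
3 3 223/250
4 4 109/125
5 5 8683/10000
6 6 8423/10000
7 7 4143/5000
s(6y) = (1/(8423/10000) − 1)/(6) = 1577/50538 ≈ 3.1204%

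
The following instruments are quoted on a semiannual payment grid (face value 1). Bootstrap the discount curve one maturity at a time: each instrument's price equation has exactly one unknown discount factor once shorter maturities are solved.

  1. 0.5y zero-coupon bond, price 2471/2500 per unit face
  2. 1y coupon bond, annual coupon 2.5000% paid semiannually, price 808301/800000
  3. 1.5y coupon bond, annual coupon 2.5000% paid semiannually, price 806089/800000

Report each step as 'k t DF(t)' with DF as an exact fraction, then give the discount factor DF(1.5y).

step 1 [0.5y] zero: DF = P = 2471/2500 ≈ 0.988400
step 2 [1y] bond c/2=1/80: DF=(808301/800000 − 1/80·(0.988400))/(1+1/80) = 9857/10000 ≈ 0.985700
step 3 [1.5y] bond c/2=1/80: DF=(806089/800000 − 1/80·(0.988400+0.985700))/(1+1/80) = 2427/2500 ≈ 0.970800

1 1/2 2471/2500
2 1 9857/10000
3 3/2 2427/2500
DF(1.5y) = 2427/2500 ≈ 0.970800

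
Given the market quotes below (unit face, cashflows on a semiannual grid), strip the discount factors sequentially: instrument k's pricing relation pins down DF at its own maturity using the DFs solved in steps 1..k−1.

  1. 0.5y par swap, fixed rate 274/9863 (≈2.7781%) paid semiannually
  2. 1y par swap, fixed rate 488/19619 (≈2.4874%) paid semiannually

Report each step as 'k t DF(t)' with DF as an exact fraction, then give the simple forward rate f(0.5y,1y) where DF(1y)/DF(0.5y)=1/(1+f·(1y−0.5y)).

1 1/2 9863/10000
2 1 2439/2500
f(0.5y,1y) = ((9863/10000)/(2439/2500) − 1)/(1/2) = 107/4878 ≈ 2.1935%

step 1 [0.5y] swap r/2=137/9863: DF=(1 − 137/9863·(0))/(1+137/9863) = 9863/10000 ≈ 0.986300
step 2 [1y] swap r/2=244/19619: DF=(1 − 244/19619·(0.986300))/(1+244/19619) = 2439/2500 ≈ 0.975600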